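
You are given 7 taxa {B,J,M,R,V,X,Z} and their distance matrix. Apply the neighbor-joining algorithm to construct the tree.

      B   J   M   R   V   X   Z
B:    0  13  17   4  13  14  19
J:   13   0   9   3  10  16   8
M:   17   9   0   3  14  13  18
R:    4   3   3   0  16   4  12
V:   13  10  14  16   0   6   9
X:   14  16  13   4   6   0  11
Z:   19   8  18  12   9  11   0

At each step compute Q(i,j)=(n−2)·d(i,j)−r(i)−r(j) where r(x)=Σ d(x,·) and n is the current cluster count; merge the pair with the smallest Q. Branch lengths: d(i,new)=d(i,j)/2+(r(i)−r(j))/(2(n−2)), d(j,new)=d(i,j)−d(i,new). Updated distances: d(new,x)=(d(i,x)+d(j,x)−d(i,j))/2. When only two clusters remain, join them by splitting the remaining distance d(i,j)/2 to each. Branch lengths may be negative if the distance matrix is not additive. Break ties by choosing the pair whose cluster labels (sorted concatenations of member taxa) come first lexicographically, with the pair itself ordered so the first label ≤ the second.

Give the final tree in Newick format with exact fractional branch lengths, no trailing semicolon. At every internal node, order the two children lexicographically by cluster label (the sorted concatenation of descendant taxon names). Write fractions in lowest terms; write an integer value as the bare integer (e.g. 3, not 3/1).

((((B:29/5,R:-9/5):71/32,M:185/32):43/32,J:69/32):107/64,((V:45/16,X:51/16):35/24,Z:133/24):107/64)

1. join B+R (d=4, Q=-102) ⇒ BR; edges |B|=29/5, |R|=-9/5
  updated: d(BR,J)=6, d(BR,M)=8, d(BR,V)=25/2, d(BR,X)=7, d(BR,Z)=27/2
2. join V+X (d=6, Q=-161/2) ⇒ VX; edges |V|=45/16, |X|=51/16
  updated: d(BR,VX)=27/4, d(J,VX)=10, d(M,VX)=21/2, d(VX,Z)=7
3. join VX+Z (d=7, Q=-239/4) ⇒ VXZ; edges |VX|=35/24, |Z|=133/24
  updated: d(BR,VXZ)=53/8, d(J,VXZ)=11/2, d(M,VXZ)=43/4
4. join BR+M (d=8, Q=-259/8) ⇒ BMR; edges |BR|=71/32, |M|=185/32
  updated: d(BMR,J)=7/2, d(BMR,VXZ)=75/16
5. join BMR+J (d=7/2, Q=-219/16) ⇒ BJMR; edges |BMR|=43/32, |J|=69/32
  updated: d(BJMR,VXZ)=107/32
6. join BJMR+VXZ (d=107/32) ⇒ BJMRVXZ; edges |BJMR|=107/64, |VXZ|=107/64
final tree: ((((B:29/5,R:-9/5):71/32,M:185/32):43/32,J:69/32):107/64,((V:45/16,X:51/16):35/24,Z:133/24):107/64)
total length: 1019/32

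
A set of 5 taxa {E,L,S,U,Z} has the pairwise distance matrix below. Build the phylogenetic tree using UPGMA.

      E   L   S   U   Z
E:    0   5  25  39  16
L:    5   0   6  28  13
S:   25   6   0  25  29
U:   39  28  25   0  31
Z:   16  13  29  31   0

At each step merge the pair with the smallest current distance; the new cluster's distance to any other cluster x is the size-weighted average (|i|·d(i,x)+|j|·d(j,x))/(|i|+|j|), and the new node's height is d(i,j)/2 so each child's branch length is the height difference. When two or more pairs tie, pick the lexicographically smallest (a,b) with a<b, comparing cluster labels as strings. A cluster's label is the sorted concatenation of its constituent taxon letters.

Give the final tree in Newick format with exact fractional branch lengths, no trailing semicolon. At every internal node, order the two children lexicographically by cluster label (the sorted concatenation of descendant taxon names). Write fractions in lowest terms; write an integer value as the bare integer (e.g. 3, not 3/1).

step 1: merge (E,L) at d=5; branch lengths E→5/2, L→5/2; new cluster EL
  updated: d(EL,S)=31/2, d(EL,U)=67/2, d(EL,Z)=29/2
step 2: merge (EL,Z) at d=29/2; branch lengths EL→19/4, Z→29/4; new cluster ELZ
  updated: d(ELZ,S)=20, d(ELZ,U)=98/3
step 3: merge (ELZ,S) at d=20; branch lengths ELZ→11/4, S→10; new cluster ELSZ
  updated: d(ELSZ,U)=123/4
step 4: merge (ELSZ,U) at d=123/4; branch lengths ELSZ→43/8, U→123/8; new cluster ELSUZ
final tree: ((((E:5/2,L:5/2):19/4,Z:29/4):11/4,S:10):43/8,U:123/8)
total length: 101/2

((((E:5/2,L:5/2):19/4,Z:29/4):11/4,S:10):43/8,U:123/8)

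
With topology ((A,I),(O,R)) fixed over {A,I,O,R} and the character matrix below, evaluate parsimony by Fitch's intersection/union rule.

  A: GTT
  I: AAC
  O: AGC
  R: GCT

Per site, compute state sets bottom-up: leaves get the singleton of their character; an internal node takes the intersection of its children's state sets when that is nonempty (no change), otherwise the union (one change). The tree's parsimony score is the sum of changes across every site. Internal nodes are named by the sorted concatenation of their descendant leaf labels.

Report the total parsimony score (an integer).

7

AI@0: {G} ∪ {A} = {A,G} (union, +1)
OR@0: {A} ∪ {G} = {A,G} (union, +1)
AIOR@0: {A,G} ∩ {A,G} = {A,G} (intersection, +0)
AI@1: {T} ∪ {A} = {A,T} (union, +1)
OR@1: {G} ∪ {C} = {C,G} (union, +1)
AIOR@1: {A,T} ∪ {C,G} = {A,C,G,T} (union, +1)
AI@2: {T} ∪ {C} = {C,T} (union, +1)
OR@2: {C} ∪ {T} = {C,T} (union, +1)
AIOR@2: {C,T} ∩ {C,T} = {C,T} (intersection, +0)
per-site changes: [2, 3, 2]; total = 7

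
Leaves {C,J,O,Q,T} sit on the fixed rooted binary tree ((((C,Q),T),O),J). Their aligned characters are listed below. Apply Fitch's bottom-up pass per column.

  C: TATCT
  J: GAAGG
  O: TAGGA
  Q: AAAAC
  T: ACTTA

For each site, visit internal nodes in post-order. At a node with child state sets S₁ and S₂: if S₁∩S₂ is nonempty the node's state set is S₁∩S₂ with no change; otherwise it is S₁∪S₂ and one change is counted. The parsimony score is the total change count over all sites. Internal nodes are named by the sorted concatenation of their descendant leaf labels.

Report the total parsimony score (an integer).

[col 0] CQ: children C:{T}, Q:{A} ∪→ {A,T}; cost 1
[col 0] CQT: children CQ:{A,T}, T:{A} ∩→ {A}; cost 0
[col 0] COQT: children CQT:{A}, O:{T} ∪→ {A,T}; cost 1
[col 0] CJOQT: children COQT:{A,T}, J:{G} ∪→ {A,G,T}; cost 1
[col 1] CQ: children C:{A}, Q:{A} ∩→ {A}; cost 0
[col 1] CQT: children CQ:{A}, T:{C} ∪→ {A,C}; cost 1
[col 1] COQT: children CQT:{A,C}, O:{A} ∩→ {A}; cost 0
[col 1] CJOQT: children COQT:{A}, J:{A} ∩→ {A}; cost 0
[col 2] CQ: children C:{T}, Q:{A} ∪→ {A,T}; cost 1
[col 2] CQT: children CQ:{A,T}, T:{T} ∩→ {T}; cost 0
[col 2] COQT: children CQT:{T}, O:{G} ∪→ {G,T}; cost 1
[col 2] CJOQT: children COQT:{G,T}, J:{A} ∪→ {A,G,T}; cost 1
[col 3] CQ: children C:{C}, Q:{A} ∪→ {A,C}; cost 1
[col 3] CQT: children CQ:{A,C}, T:{T} ∪→ {A,C,T}; cost 1
[col 3] COQT: children CQT:{A,C,T}, O:{G} ∪→ {A,C,G,T}; cost 1
[col 3] CJOQT: children COQT:{A,C,G,T}, J:{G} ∩→ {G}; cost 0
[col 4] CQ: children C:{T}, Q:{C} ∪→ {C,T}; cost 1
[col 4] CQT: children CQ:{C,T}, T:{A} ∪→ {A,C,T}; cost 1
[col 4] COQT: children CQT:{A,C,T}, O:{A} ∩→ {A}; cost 0
[col 4] CJOQT: children COQT:{A}, J:{G} ∪→ {A,G}; cost 1
per-site changes: [3, 1, 3, 3, 3]; total = 13

13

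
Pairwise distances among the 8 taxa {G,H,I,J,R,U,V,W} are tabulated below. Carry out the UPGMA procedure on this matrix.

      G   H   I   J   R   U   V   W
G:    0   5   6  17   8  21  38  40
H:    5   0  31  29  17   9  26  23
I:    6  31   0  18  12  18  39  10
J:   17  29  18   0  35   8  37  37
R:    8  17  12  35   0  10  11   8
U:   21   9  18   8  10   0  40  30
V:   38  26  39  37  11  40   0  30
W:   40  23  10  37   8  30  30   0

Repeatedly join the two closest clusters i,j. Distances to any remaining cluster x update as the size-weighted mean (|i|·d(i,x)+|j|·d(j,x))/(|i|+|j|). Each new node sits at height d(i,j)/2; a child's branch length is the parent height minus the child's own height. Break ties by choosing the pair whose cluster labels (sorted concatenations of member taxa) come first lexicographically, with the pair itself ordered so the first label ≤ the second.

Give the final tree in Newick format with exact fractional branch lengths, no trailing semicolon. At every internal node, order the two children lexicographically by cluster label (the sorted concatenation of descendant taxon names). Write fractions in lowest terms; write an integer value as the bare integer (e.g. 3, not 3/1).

((((G:5/2,H:5/2):7,(J:4,U:4):11/2):15/8,(I:11/2,(R:4,W:4):3/2):47/8):247/56,V:221/14)

1. join G+H (d=5) ⇒ GH; edges |G|=5/2, |H|=5/2
  updated: d(GH,I)=37/2, d(GH,J)=23, d(GH,R)=25/2, d(GH,U)=15, d(GH,V)=32, d(GH,W)=63/2
2. join J+U (d=8) ⇒ JU; edges |J|=4, |U|=4
  updated: d(GH,JU)=19, d(I,JU)=18, d(JU,R)=45/2, d(JU,V)=77/2, d(JU,W)=67/2
3. join R+W (d=8) ⇒ RW; edges |R|=4, |W|=4
  updated: d(GH,RW)=22, d(I,RW)=11, d(JU,RW)=28, d(RW,V)=41/2
4. join I+RW (d=11) ⇒ IRW; edges |I|=11/2, |RW|=3/2
  updated: d(GH,IRW)=125/6, d(IRW,JU)=74/3, d(IRW,V)=80/3
5. join GH+JU (d=19) ⇒ GHJU; edges |GH|=7, |JU|=11/2
  updated: d(GHJU,IRW)=91/4, d(GHJU,V)=141/4
6. join GHJU+IRW (d=91/4) ⇒ GHIJRUW; edges |GHJU|=15/8, |IRW|=47/8
  updated: d(GHIJRUW,V)=221/7
7. join GHIJRUW+V (d=221/7) ⇒ GHIJRUVW; edges |GHIJRUW|=247/56, |V|=221/14
final tree: ((((G:5/2,H:5/2):7,(J:4,U:4):11/2):15/8,(I:11/2,(R:4,W:4):3/2):47/8):247/56,V:221/14)
total length: 3833/56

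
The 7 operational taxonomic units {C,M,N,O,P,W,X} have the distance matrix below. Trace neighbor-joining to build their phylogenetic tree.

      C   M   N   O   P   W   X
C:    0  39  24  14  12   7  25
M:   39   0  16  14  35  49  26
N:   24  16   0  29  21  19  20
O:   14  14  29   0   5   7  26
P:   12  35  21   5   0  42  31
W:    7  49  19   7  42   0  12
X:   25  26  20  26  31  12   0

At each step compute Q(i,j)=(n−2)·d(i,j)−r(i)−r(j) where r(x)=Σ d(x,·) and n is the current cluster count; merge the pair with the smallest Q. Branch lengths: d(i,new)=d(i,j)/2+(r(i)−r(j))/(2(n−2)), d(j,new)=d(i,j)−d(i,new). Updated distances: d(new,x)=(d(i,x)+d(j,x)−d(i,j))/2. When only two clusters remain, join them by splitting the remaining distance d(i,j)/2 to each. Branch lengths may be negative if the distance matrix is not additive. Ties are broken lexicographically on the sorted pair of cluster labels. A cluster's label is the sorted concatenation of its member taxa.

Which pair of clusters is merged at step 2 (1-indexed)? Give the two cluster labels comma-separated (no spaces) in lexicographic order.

iteration 1: select M,N (d=16, Q=-228); attach at lengths (13, 3); label the merged cluster MN
  updated: d(C,MN)=47/2, d(MN,O)=27/2, d(MN,P)=20, d(MN,W)=26, d(MN,X)=15
iteration 2: select O,P (d=5, Q=-311/2); attach at lengths (-49/16, 129/16); label the merged cluster OP
  updated: d(C,OP)=21/2, d(MN,OP)=57/4, d(OP,W)=22, d(OP,X)=26
iteration 3: select C,W (d=7, Q=-112); attach at lengths (10/3, 11/3); label the merged cluster CW
  updated: d(CW,MN)=85/4, d(CW,OP)=51/4, d(CW,X)=15
iteration 4: select CW,OP (d=51/4, Q=-153/2); attach at lengths (43/8, 59/8); label the merged cluster COPW
  updated: d(COPW,MN)=91/8, d(COPW,X)=113/8
iteration 5: select COPW,MN (d=91/8, Q=-81/2); attach at lengths (21/4, 49/8); label the merged cluster CMNOPW
  updated: d(CMNOPW,X)=71/8
iteration 6: select CMNOPW,X (d=71/8); attach at lengths (71/16, 71/16); label the merged cluster CMNOPWX
final tree: ((((C:10/3,W:11/3):43/8,(O:-49/16,P:129/16):59/8):21/4,(M:13,N:3):49/8):71/16,X:71/16)
total length: 61

O,P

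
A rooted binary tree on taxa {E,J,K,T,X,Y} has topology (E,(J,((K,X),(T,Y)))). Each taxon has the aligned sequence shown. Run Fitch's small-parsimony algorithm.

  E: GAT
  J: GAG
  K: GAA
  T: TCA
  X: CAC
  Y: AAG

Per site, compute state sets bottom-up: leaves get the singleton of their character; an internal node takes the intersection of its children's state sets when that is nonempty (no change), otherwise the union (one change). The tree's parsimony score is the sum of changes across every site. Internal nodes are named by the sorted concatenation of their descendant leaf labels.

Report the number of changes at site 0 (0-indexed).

3

[col 0] KX: children K:{G}, X:{C} ∪→ {C,G}; cost 1
[col 0] TY: children T:{T}, Y:{A} ∪→ {A,T}; cost 1
[col 0] KTXY: children KX:{C,G}, TY:{A,T} ∪→ {A,C,G,T}; cost 1
[col 0] JKTXY: children J:{G}, KTXY:{A,C,G,T} ∩→ {G}; cost 0
[col 0] EJKTXY: children E:{G}, JKTXY:{G} ∩→ {G}; cost 0
[col 1] KX: children K:{A}, X:{A} ∩→ {A}; cost 0
[col 1] TY: children T:{C}, Y:{A} ∪→ {A,C}; cost 1
[col 1] KTXY: children KX:{A}, TY:{A,C} ∩→ {A}; cost 0
[col 1] JKTXY: children J:{A}, KTXY:{A} ∩→ {A}; cost 0
[col 1] EJKTXY: children E:{A}, JKTXY:{A} ∩→ {A}; cost 0
[col 2] KX: children K:{A}, X:{C} ∪→ {A,C}; cost 1
[col 2] TY: children T:{A}, Y:{G} ∪→ {A,G}; cost 1
[col 2] KTXY: children KX:{A,C}, TY:{A,G} ∩→ {A}; cost 0
[col 2] JKTXY: children J:{G}, KTXY:{A} ∪→ {A,G}; cost 1
[col 2] EJKTXY: children E:{T}, JKTXY:{A,G} ∪→ {A,G,T}; cost 1
per-site changes: [3, 1, 4]; total = 8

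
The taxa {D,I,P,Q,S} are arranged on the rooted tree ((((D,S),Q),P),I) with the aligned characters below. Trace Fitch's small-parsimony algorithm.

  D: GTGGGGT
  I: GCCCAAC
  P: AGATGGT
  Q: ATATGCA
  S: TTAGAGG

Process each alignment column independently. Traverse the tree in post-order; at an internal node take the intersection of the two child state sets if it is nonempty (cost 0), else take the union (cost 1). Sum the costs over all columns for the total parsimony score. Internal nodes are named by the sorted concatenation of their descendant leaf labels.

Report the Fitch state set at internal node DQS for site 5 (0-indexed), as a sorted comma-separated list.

C,G

[col 0] DS: children D:{G}, S:{T} ∪→ {G,T}; cost 1
[col 0] DQS: children DS:{G,T}, Q:{A} ∪→ {A,G,T}; cost 1
[col 0] DPQS: children DQS:{A,G,T}, P:{A} ∩→ {A}; cost 0
[col 0] DIPQS: children DPQS:{A}, I:{G} ∪→ {A,G}; cost 1
[col 1] DS: children D:{T}, S:{T} ∩→ {T}; cost 0
[col 1] DQS: children DS:{T}, Q:{T} ∩→ {T}; cost 0
[col 1] DPQS: children DQS:{T}, P:{G} ∪→ {G,T}; cost 1
[col 1] DIPQS: children DPQS:{G,T}, I:{C} ∪→ {C,G,T}; cost 1
[col 2] DS: children D:{G}, S:{A} ∪→ {A,G}; cost 1
[col 2] DQS: children DS:{A,G}, Q:{A} ∩→ {A}; cost 0
[col 2] DPQS: children DQS:{A}, P:{A} ∩→ {A}; cost 0
[col 2] DIPQS: children DPQS:{A}, I:{C} ∪→ {A,C}; cost 1
[col 3] DS: children D:{G}, S:{G} ∩→ {G}; cost 0
[col 3] DQS: children DS:{G}, Q:{T} ∪→ {G,T}; cost 1
[col 3] DPQS: children DQS:{G,T}, P:{T} ∩→ {T}; cost 0
[col 3] DIPQS: children DPQS:{T}, I:{C} ∪→ {C,T}; cost 1
[col 4] DS: children D:{G}, S:{A} ∪→ {A,G}; cost 1
[col 4] DQS: children DS:{A,G}, Q:{G} ∩→ {G}; cost 0
[col 4] DPQS: children DQS:{G}, P:{G} ∩→ {G}; cost 0
[col 4] DIPQS: children DPQS:{G}, I:{A} ∪→ {A,G}; cost 1
[col 5] DS: children D:{G}, S:{G} ∩→ {G}; cost 0
[col 5] DQS: children DS:{G}, Q:{C} ∪→ {C,G}; cost 1
[col 5] DPQS: children DQS:{C,G}, P:{G} ∩→ {G}; cost 0
[col 5] DIPQS: children DPQS:{G}, I:{A} ∪→ {A,G}; cost 1
[col 6] DS: children D:{T}, S:{G} ∪→ {G,T}; cost 1
[col 6] DQS: children DS:{G,T}, Q:{A} ∪→ {A,G,T}; cost 1
[col 6] DPQS: children DQS:{A,G,T}, P:{T} ∩→ {T}; cost 0
[col 6] DIPQS: children DPQS:{T}, I:{C} ∪→ {C,T}; cost 1
per-site changes: [3, 2, 2, 2, 2, 2, 3]; total = 16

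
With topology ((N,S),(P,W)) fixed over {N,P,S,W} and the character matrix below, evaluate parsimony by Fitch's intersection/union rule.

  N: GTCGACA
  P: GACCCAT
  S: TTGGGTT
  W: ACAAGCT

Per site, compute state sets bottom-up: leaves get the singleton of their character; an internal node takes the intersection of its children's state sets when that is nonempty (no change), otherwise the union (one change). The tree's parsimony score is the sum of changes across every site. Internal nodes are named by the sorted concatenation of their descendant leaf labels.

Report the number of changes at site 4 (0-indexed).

site 0, node NS: N={G} ∪ S={T} → {G,T} (+1)
site 0, node PW: P={G} ∪ W={A} → {A,G} (+1)
site 0, node NPSW: NS={G,T} ∩ PW={A,G} → {G} (+0)
site 1, node NS: N={T} ∩ S={T} → {T} (+0)
site 1, node PW: P={A} ∪ W={C} → {A,C} (+1)
site 1, node NPSW: NS={T} ∪ PW={A,C} → {A,C,T} (+1)
site 2, node NS: N={C} ∪ S={G} → {C,G} (+1)
site 2, node PW: P={C} ∪ W={A} → {A,C} (+1)
site 2, node NPSW: NS={C,G} ∩ PW={A,C} → {C} (+0)
site 3, node NS: N={G} ∩ S={G} → {G} (+0)
site 3, node PW: P={C} ∪ W={A} → {A,C} (+1)
site 3, node NPSW: NS={G} ∪ PW={A,C} → {A,C,G} (+1)
site 4, node NS: N={A} ∪ S={G} → {A,G} (+1)
site 4, node PW: P={C} ∪ W={G} → {C,G} (+1)
site 4, node NPSW: NS={A,G} ∩ PW={C,G} → {G} (+0)
site 5, node NS: N={C} ∪ S={T} → {C,T} (+1)
site 5, node PW: P={A} ∪ W={C} → {A,C} (+1)
site 5, node NPSW: NS={C,T} ∩ PW={A,C} → {C} (+0)
site 6, node NS: N={A} ∪ S={T} → {A,T} (+1)
site 6, node PW: P={T} ∩ W={T} → {T} (+0)
site 6, node NPSW: NS={A,T} ∩ PW={T} → {T} (+0)
per-site changes: [2, 2, 2, 2, 2, 2, 1]; total = 13

2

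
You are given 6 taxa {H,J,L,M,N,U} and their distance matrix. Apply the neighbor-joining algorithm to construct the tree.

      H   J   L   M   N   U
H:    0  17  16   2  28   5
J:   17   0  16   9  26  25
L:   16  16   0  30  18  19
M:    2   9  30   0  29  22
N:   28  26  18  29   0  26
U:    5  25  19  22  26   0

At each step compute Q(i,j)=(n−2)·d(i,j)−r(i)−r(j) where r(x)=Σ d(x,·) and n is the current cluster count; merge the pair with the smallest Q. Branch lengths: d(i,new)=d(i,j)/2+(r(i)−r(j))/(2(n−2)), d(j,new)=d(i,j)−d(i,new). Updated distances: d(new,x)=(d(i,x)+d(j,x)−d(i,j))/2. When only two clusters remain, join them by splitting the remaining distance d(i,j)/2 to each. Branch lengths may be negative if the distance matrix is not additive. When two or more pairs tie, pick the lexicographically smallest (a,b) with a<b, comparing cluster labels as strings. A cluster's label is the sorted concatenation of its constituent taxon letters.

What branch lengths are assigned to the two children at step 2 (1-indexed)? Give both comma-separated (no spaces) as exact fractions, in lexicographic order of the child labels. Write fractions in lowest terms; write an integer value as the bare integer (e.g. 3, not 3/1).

step 1: merge (L,N) at d=18, Q=-154; branch lengths L→11/2, N→25/2; new cluster LN
  updated: d(H,LN)=13, d(J,LN)=12, d(LN,M)=41/2, d(LN,U)=27/2
step 2: merge (J,M) at d=9, Q=-179/2; branch lengths J→73/12, M→35/12; new cluster JM
  updated: d(H,JM)=5, d(JM,LN)=47/4, d(JM,U)=19
step 3: merge (H,U) at d=5, Q=-101/2; branch lengths H→-9/8, U→49/8; new cluster HU
  updated: d(HU,JM)=19/2, d(HU,LN)=43/4
step 4: merge (HU,JM) at d=19/2, Q=-32; branch lengths HU→17/4, JM→21/4; new cluster HJMU
  updated: d(HJMU,LN)=13/2
step 5: merge (HJMU,LN) at d=13/2; branch lengths HJMU→13/4, LN→13/4; new cluster HJLMNU
final tree: (((H:-9/8,U:49/8):17/4,(J:73/12,M:35/12):21/4):13/4,(L:11/2,N:25/2):13/4)
total length: 48

73/12,35/12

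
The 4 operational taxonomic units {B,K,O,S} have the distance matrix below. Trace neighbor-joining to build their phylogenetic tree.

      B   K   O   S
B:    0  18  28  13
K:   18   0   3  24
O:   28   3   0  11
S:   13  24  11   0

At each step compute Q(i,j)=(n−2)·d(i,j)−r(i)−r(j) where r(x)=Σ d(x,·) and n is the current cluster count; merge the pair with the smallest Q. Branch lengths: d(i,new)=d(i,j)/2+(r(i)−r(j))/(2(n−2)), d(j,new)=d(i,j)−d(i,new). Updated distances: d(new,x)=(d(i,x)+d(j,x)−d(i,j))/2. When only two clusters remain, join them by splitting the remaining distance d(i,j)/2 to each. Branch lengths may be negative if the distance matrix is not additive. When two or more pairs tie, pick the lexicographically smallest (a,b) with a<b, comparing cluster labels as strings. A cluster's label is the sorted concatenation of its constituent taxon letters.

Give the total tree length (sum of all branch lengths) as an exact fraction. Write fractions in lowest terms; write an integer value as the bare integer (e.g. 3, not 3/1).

113/4

1. join B+S (d=13, Q=-81) ⇒ BS; edges |B|=37/4, |S|=15/4
  updated: d(BS,K)=29/2, d(BS,O)=13
2. join BS+K (d=29/2, Q=-61/2) ⇒ BKS; edges |BS|=49/4, |K|=9/4
  updated: d(BKS,O)=3/4
3. join BKS+O (d=3/4) ⇒ BKOS; edges |BKS|=3/8, |O|=3/8
final tree: (((B:37/4,S:15/4):49/4,K:9/4):3/8,O:3/8)
total length: 113/4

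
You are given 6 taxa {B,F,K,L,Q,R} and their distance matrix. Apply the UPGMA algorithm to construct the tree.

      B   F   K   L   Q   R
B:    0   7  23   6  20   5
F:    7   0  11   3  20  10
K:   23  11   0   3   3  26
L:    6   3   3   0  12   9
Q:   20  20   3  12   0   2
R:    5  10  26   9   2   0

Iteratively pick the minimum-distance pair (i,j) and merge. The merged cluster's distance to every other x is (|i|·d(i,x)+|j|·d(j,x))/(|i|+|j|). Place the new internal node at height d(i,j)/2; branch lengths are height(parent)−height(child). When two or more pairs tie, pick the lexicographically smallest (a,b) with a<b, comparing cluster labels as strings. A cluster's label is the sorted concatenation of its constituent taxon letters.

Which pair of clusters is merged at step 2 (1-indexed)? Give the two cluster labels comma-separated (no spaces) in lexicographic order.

F,L

step 1: merge (Q,R) at d=2; branch lengths Q→1, R→1; new cluster QR
  updated: d(B,QR)=25/2, d(F,QR)=15, d(K,QR)=29/2, d(L,QR)=21/2
step 2: merge (F,L) at d=3; branch lengths F→3/2, L→3/2; new cluster FL
  updated: d(B,FL)=13/2, d(FL,K)=7, d(FL,QR)=51/4
step 3: merge (B,FL) at d=13/2; branch lengths B→13/4, FL→7/4; new cluster BFL
  updated: d(BFL,K)=37/3, d(BFL,QR)=38/3
step 4: merge (BFL,K) at d=37/3; branch lengths BFL→35/12, K→37/6; new cluster BFKL
  updated: d(BFKL,QR)=105/8
step 5: merge (BFKL,QR) at d=105/8; branch lengths BFKL→19/48, QR→89/16; new cluster BFKLQR
final tree: (((B:13/4,(F:3/2,L:3/2):7/4):35/12,K:37/6):19/48,(Q:1,R:1):89/16)
total length: 601/24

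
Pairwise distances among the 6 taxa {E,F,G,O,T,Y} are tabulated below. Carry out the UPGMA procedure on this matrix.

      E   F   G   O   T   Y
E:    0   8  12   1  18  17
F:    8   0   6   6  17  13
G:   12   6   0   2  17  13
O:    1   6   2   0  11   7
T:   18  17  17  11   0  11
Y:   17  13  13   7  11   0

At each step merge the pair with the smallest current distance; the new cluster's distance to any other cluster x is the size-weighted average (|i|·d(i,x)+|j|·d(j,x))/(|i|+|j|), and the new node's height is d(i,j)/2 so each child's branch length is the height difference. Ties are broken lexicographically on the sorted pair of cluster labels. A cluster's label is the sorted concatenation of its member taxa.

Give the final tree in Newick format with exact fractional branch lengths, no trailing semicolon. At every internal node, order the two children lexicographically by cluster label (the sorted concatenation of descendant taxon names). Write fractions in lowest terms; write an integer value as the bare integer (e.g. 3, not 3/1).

(((E:1/2,O:1/2):3,(F:3,G:3):1/2):57/16,(T:11/2,Y:11/2):25/16)

1. join E+O (d=1) ⇒ EO; edges |E|=1/2, |O|=1/2
  updated: d(EO,F)=7, d(EO,G)=7, d(EO,T)=29/2, d(EO,Y)=12
2. join F+G (d=6) ⇒ FG; edges |F|=3, |G|=3
  updated: d(EO,FG)=7, d(FG,T)=17, d(FG,Y)=13
3. join EO+FG (d=7) ⇒ EFGO; edges |EO|=3, |FG|=1/2
  updated: d(EFGO,T)=63/4, d(EFGO,Y)=25/2
4. join T+Y (d=11) ⇒ TY; edges |T|=11/2, |Y|=11/2
  updated: d(EFGO,TY)=113/8
5. join EFGO+TY (d=113/8) ⇒ EFGOTY; edges |EFGO|=57/16, |TY|=25/16
final tree: (((E:1/2,O:1/2):3,(F:3,G:3):1/2):57/16,(T:11/2,Y:11/2):25/16)
total length: 213/8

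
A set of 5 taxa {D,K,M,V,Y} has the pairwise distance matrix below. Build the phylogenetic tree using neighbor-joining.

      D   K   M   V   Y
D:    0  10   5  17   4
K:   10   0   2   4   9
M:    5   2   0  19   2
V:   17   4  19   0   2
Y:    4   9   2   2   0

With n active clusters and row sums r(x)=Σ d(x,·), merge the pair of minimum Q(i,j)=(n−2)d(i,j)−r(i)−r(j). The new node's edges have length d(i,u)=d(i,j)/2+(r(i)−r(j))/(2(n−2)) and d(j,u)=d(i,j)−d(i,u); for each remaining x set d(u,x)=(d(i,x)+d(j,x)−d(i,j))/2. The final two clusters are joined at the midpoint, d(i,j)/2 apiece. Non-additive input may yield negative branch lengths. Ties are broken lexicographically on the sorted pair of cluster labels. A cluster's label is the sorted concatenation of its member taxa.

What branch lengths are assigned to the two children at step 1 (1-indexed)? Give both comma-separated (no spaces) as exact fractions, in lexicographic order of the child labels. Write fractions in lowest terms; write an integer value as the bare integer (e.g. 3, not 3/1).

iteration 1: select K,V (d=4, Q=-55); attach at lengths (-5/6, 29/6); label the merged cluster KV
  updated: d(D,KV)=23/2, d(KV,M)=17/2, d(KV,Y)=7/2
iteration 2: select D,M (d=5, Q=-26); attach at lengths (15/4, 5/4); label the merged cluster DM
  updated: d(DM,KV)=15/2, d(DM,Y)=1/2
iteration 3: select DM,KV (d=15/2, Q=-23/2); attach at lengths (9/4, 21/4); label the merged cluster DKMV
  updated: d(DKMV,Y)=-7/4
iteration 4: select DKMV,Y (d=-7/4); attach at lengths (-7/8, -7/8); label the merged cluster DKMVY
final tree: (((D:15/4,M:5/4):9/4,(K:-5/6,V:29/6):21/4):-7/8,Y:-7/8)
total length: 59/4

-5/6,29/6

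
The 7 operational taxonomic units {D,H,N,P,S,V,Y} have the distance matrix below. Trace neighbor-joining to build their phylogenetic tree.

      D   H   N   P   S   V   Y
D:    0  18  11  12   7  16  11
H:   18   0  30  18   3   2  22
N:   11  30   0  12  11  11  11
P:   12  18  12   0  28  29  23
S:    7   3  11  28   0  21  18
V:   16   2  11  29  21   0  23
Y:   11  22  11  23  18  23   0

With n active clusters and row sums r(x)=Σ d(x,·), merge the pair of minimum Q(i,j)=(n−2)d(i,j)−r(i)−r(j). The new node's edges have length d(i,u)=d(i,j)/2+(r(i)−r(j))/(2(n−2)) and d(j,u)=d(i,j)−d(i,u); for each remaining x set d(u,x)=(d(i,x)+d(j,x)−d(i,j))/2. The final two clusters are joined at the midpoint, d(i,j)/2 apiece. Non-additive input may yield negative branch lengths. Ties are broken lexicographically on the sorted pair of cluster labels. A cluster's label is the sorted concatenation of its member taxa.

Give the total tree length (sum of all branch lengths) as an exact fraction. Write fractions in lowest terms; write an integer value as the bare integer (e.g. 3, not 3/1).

1. join H+V (d=2, Q=-185) ⇒ HV; edges |H|=1/10, |V|=19/10
  updated: d(D,HV)=16, d(HV,N)=39/2, d(HV,P)=45/2, d(HV,S)=11, d(HV,Y)=43/2
2. join HV+S (d=11, Q=-243/2) ⇒ HSV; edges |HV|=119/16, |S|=57/16
  updated: d(D,HSV)=6, d(HSV,N)=39/4, d(HSV,P)=79/4, d(HSV,Y)=57/4
3. join N+P (d=12, Q=-149/2) ⇒ NP; edges |N|=13/6, |P|=59/6
  updated: d(D,NP)=11/2, d(HSV,NP)=35/4, d(NP,Y)=11
4. join D+HSV (d=6, Q=-79/2) ⇒ DHSV; edges |D|=11/8, |HSV|=37/8
  updated: d(DHSV,NP)=33/8, d(DHSV,Y)=77/8
5. join DHSV+NP (d=33/8, Q=-99/4) ⇒ DHNPSV; edges |DHSV|=11/8, |NP|=11/4
  updated: d(DHNPSV,Y)=33/4
6. join DHNPSV+Y (d=33/4) ⇒ DHNPSVY; edges |DHNPSV|=33/8, |Y|=33/8
final tree: (((D:11/8,((H:1/10,V:19/10):119/16,S:57/16):37/8):11/8,(N:13/6,P:59/6):11/4):33/8,Y:33/8)
total length: 347/8

347/8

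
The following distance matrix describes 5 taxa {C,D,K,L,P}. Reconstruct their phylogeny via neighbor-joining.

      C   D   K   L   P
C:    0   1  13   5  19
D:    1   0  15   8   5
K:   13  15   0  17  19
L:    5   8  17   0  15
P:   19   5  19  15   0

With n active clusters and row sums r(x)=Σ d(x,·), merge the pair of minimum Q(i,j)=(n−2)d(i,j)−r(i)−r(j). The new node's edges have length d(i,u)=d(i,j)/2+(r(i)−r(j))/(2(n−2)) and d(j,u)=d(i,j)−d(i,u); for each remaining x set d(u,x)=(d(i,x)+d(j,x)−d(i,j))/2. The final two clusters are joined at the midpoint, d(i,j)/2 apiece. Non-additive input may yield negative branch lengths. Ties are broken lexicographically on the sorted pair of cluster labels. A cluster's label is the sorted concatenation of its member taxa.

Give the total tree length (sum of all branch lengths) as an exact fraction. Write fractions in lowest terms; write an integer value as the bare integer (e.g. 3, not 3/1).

step 1: merge (D,P) at d=5, Q=-72; branch lengths D→-7/3, P→22/3; new cluster DP
  updated: d(C,DP)=15/2, d(DP,K)=29/2, d(DP,L)=9
step 2: merge (C,L) at d=5, Q=-93/2; branch lengths C→9/8, L→31/8; new cluster CL
  updated: d(CL,DP)=23/4, d(CL,K)=25/2
step 3: merge (CL,DP) at d=23/4, Q=-131/4; branch lengths CL→15/8, DP→31/8; new cluster CDLP
  updated: d(CDLP,K)=85/8
step 4: merge (CDLP,K) at d=85/8; branch lengths CDLP→85/16, K→85/16; new cluster CDKLP
final tree: (((C:9/8,L:31/8):15/8,(D:-7/3,P:22/3):31/8):85/16,K:85/16)
total length: 211/8

211/8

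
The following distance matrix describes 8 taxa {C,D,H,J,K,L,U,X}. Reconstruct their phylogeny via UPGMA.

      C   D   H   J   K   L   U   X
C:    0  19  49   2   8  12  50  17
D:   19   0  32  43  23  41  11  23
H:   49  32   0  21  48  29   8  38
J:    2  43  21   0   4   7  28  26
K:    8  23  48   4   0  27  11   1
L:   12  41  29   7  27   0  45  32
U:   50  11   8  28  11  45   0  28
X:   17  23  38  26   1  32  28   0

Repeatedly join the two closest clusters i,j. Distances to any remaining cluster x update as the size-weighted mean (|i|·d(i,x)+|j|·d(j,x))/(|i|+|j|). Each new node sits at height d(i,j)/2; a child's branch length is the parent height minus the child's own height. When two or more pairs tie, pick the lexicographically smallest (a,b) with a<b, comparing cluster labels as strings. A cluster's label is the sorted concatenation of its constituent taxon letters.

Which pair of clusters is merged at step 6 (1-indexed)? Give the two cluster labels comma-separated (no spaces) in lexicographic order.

1. join K+X (d=1) ⇒ KX; edges |K|=1/2, |X|=1/2
  updated: d(C,KX)=25/2, d(D,KX)=23, d(H,KX)=43, d(J,KX)=15, d(KX,L)=59/2, d(KX,U)=39/2
2. join C+J (d=2) ⇒ CJ; edges |C|=1, |J|=1
  updated: d(CJ,D)=31, d(CJ,H)=35, d(CJ,KX)=55/4, d(CJ,L)=19/2, d(CJ,U)=39
3. join H+U (d=8) ⇒ HU; edges |H|=4, |U|=4
  updated: d(CJ,HU)=37, d(D,HU)=43/2, d(HU,KX)=125/4, d(HU,L)=37
4. join CJ+L (d=19/2) ⇒ CJL; edges |CJ|=15/4, |L|=19/4
  updated: d(CJL,D)=103/3, d(CJL,HU)=37, d(CJL,KX)=19
5. join CJL+KX (d=19) ⇒ CJKLX; edges |CJL|=19/4, |KX|=9
  updated: d(CJKLX,D)=149/5, d(CJKLX,HU)=347/10
6. join D+HU (d=43/2) ⇒ DHU; edges |D|=43/4, |HU|=27/4
  updated: d(CJKLX,DHU)=496/15
7. join CJKLX+DHU (d=496/15) ⇒ CDHJKLUX; edges |CJKLX|=211/30, |DHU|=347/60
final tree: ((((C:1,J:1):15/4,L:19/4):19/4,(K:1/2,X:1/2):9):211/30,(D:43/4,(H:4,U:4):27/4):347/60)
total length: 1907/30

D,HU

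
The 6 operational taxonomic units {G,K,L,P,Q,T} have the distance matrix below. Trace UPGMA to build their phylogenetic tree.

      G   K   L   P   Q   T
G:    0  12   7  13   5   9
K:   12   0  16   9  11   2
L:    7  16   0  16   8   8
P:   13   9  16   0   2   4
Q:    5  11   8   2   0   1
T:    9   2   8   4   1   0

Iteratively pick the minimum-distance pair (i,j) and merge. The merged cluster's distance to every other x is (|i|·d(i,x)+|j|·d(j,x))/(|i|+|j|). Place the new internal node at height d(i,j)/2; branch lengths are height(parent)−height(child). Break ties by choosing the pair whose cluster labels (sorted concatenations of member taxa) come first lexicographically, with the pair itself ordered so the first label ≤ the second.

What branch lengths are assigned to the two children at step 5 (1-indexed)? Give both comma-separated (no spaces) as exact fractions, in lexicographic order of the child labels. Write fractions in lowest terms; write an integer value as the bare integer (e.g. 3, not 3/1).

iteration 1: select Q,T (d=1); attach at lengths (1/2, 1/2); label the merged cluster QT
  updated: d(G,QT)=7, d(K,QT)=13/2, d(L,QT)=8, d(P,QT)=3
iteration 2: select P,QT (d=3); attach at lengths (3/2, 1); label the merged cluster PQT
  updated: d(G,PQT)=9, d(K,PQT)=22/3, d(L,PQT)=32/3
iteration 3: select G,L (d=7); attach at lengths (7/2, 7/2); label the merged cluster GL
  updated: d(GL,K)=14, d(GL,PQT)=59/6
iteration 4: select K,PQT (d=22/3); attach at lengths (11/3, 13/6); label the merged cluster KPQT
  updated: d(GL,KPQT)=87/8
iteration 5: select GL,KPQT (d=87/8); attach at lengths (31/16, 85/48); label the merged cluster GKLPQT
final tree: ((G:7/2,L:7/2):31/16,(K:11/3,(P:3/2,(Q:1/2,T:1/2):1):13/6):85/48)
total length: 481/24

31/16,85/48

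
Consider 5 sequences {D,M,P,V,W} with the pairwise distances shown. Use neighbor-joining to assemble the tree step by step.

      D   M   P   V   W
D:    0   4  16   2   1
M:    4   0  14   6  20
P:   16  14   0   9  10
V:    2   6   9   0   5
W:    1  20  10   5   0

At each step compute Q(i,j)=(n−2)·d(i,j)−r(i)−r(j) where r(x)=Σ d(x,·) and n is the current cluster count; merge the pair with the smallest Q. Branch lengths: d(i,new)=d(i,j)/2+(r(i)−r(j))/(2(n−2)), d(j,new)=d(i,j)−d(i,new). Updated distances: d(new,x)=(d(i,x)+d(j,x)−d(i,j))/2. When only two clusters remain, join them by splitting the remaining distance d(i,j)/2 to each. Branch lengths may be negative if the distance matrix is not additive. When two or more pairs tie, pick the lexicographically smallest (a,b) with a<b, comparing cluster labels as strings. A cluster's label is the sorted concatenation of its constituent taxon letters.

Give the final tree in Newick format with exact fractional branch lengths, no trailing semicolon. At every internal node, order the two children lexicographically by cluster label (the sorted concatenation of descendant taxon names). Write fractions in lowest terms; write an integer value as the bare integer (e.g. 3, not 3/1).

iteration 1: select D,W (d=1, Q=-56); attach at lengths (-5/3, 8/3); label the merged cluster DW
  updated: d(DW,M)=23/2, d(DW,P)=25/2, d(DW,V)=3
iteration 2: select DW,V (d=3, Q=-39); attach at lengths (15/4, -3/4); label the merged cluster DVW
  updated: d(DVW,M)=29/4, d(DVW,P)=37/4
iteration 3: select DVW,M (d=29/4, Q=-61/2); attach at lengths (5/4, 6); label the merged cluster DMVW
  updated: d(DMVW,P)=8
iteration 4: select DMVW,P (d=8); attach at lengths (4, 4); label the merged cluster DMPVW
final tree: ((((D:-5/3,W:8/3):15/4,V:-3/4):5/4,M:6):4,P:4)
total length: 77/4

((((D:-5/3,W:8/3):15/4,V:-3/4):5/4,M:6):4,P:4)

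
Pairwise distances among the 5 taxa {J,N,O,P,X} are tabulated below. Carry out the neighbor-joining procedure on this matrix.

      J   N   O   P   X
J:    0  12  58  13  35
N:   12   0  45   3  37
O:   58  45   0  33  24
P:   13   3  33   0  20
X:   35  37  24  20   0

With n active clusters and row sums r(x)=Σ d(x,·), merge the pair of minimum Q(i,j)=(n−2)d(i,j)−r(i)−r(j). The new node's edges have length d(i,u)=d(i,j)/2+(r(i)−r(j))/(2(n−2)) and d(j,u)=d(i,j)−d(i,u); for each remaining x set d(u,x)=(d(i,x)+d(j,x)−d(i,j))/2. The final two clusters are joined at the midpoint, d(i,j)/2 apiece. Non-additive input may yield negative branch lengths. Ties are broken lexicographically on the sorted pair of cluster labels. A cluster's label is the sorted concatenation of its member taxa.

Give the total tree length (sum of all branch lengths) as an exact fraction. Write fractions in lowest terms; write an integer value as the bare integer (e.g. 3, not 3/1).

457/8

1. join O+X (d=24, Q=-204) ⇒ OX; edges |O|=58/3, |X|=14/3
  updated: d(J,OX)=69/2, d(N,OX)=29, d(OX,P)=29/2
2. join J+N (d=12, Q=-159/2) ⇒ JN; edges |J|=79/8, |N|=17/8
  updated: d(JN,OX)=103/4, d(JN,P)=2
3. join JN+OX (d=103/4, Q=-169/4) ⇒ JNOX; edges |JN|=53/8, |OX|=153/8
  updated: d(JNOX,P)=-37/8
4. join JNOX+P (d=-37/8) ⇒ JNOPX; edges |JNOX|=-37/16, |P|=-37/16
final tree: (((J:79/8,N:17/8):53/8,(O:58/3,X:14/3):153/8):-37/16,P:-37/16)
total length: 457/8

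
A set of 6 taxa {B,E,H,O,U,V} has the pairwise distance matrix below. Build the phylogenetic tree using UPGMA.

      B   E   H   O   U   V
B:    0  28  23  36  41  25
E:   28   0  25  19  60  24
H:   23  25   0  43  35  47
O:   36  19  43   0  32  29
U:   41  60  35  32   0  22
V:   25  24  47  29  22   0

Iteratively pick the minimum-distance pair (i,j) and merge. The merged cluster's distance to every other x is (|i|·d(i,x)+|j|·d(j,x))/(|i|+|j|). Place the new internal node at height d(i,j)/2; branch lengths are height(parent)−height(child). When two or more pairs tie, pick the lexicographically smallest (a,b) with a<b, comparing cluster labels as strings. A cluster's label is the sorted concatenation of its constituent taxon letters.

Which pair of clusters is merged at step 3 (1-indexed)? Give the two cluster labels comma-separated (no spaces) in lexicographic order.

1. join E+O (d=19) ⇒ EO; edges |E|=19/2, |O|=19/2
  updated: d(B,EO)=32, d(EO,H)=34, d(EO,U)=46, d(EO,V)=53/2
2. join U+V (d=22) ⇒ UV; edges |U|=11, |V|=11
  updated: d(B,UV)=33, d(EO,UV)=145/4, d(H,UV)=41
3. join B+H (d=23) ⇒ BH; edges |B|=23/2, |H|=23/2
  updated: d(BH,EO)=33, d(BH,UV)=37
4. join BH+EO (d=33) ⇒ BEHO; edges |BH|=5, |EO|=7
  updated: d(BEHO,UV)=293/8
5. join BEHO+UV (d=293/8) ⇒ BEHOUV; edges |BEHO|=29/16, |UV|=117/16
final tree: (((B:23/2,H:23/2):5,(E:19/2,O:19/2):7):29/16,(U:11,V:11):117/16)
total length: 681/8

B,H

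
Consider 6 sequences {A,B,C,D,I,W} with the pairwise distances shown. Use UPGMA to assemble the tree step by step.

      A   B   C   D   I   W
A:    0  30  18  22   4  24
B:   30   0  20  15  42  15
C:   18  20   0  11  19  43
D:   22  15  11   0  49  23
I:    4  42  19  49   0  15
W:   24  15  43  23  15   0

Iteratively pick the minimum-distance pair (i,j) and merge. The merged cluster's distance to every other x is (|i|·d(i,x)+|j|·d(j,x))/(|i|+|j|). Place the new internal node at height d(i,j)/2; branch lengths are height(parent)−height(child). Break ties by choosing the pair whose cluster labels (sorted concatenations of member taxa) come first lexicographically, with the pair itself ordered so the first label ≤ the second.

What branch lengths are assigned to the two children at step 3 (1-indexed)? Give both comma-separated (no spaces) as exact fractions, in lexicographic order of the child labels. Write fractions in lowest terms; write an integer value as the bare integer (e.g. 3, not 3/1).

iteration 1: select A,I (d=4); attach at lengths (2, 2); label the merged cluster AI
  updated: d(AI,B)=36, d(AI,C)=37/2, d(AI,D)=71/2, d(AI,W)=39/2
iteration 2: select C,D (d=11); attach at lengths (11/2, 11/2); label the merged cluster CD
  updated: d(AI,CD)=27, d(B,CD)=35/2, d(CD,W)=33
iteration 3: select B,W (d=15); attach at lengths (15/2, 15/2); label the merged cluster BW
  updated: d(AI,BW)=111/4, d(BW,CD)=101/4
iteration 4: select BW,CD (d=101/4); attach at lengths (41/8, 57/8); label the merged cluster BCDW
  updated: d(AI,BCDW)=219/8
iteration 5: select AI,BCDW (d=219/8); attach at lengths (187/16, 17/16); label the merged cluster ABCDIW
final tree: ((A:2,I:2):187/16,((B:15/2,W:15/2):41/8,(C:11/2,D:11/2):57/8):17/16)
total length: 55

15/2,15/2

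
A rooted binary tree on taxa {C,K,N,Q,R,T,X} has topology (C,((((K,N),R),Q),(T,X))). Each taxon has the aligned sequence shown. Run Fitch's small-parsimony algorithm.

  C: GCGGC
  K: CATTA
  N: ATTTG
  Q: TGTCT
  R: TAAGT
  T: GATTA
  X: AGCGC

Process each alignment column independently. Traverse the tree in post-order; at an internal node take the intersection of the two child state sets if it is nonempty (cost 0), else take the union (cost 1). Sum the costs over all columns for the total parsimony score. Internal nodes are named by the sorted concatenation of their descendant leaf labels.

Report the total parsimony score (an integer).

[col 0] KN: children K:{C}, N:{A} ∪→ {A,C}; cost 1
[col 0] KNR: children KN:{A,C}, R:{T} ∪→ {A,C,T}; cost 1
[col 0] KNQR: children KNR:{A,C,T}, Q:{T} ∩→ {T}; cost 0
[col 0] TX: children T:{G}, X:{A} ∪→ {A,G}; cost 1
[col 0] KNQRTX: children KNQR:{T}, TX:{A,G} ∪→ {A,G,T}; cost 1
[col 0] CKNQRTX: children C:{G}, KNQRTX:{A,G,T} ∩→ {G}; cost 0
[col 1] KN: children K:{A}, N:{T} ∪→ {A,T}; cost 1
[col 1] KNR: children KN:{A,T}, R:{A} ∩→ {A}; cost 0
[col 1] KNQR: children KNR:{A}, Q:{G} ∪→ {A,G}; cost 1
[col 1] TX: children T:{A}, X:{G} ∪→ {A,G}; cost 1
[col 1] KNQRTX: children KNQR:{A,G}, TX:{A,G} ∩→ {A,G}; cost 0
[col 1] CKNQRTX: children C:{C}, KNQRTX:{A,G} ∪→ {A,C,G}; cost 1
[col 2] KN: children K:{T}, N:{T} ∩→ {T}; cost 0
[col 2] KNR: children KN:{T}, R:{A} ∪→ {A,T}; cost 1
[col 2] KNQR: children KNR:{A,T}, Q:{T} ∩→ {T}; cost 0
[col 2] TX: children T:{T}, X:{C} ∪→ {C,T}; cost 1
[col 2] KNQRTX: children KNQR:{T}, TX:{C,T} ∩→ {T}; cost 0
[col 2] CKNQRTX: children C:{G}, KNQRTX:{T} ∪→ {G,T}; cost 1
[col 3] KN: children K:{T}, N:{T} ∩→ {T}; cost 0
[col 3] KNR: children KN:{T}, R:{G} ∪→ {G,T}; cost 1
[col 3] KNQR: children KNR:{G,T}, Q:{C} ∪→ {C,G,T}; cost 1
[col 3] TX: children T:{T}, X:{G} ∪→ {G,T}; cost 1
[col 3] KNQRTX: children KNQR:{C,G,T}, TX:{G,T} ∩→ {G,T}; cost 0
[col 3] CKNQRTX: children C:{G}, KNQRTX:{G,T} ∩→ {G}; cost 0
[col 4] KN: children K:{A}, N:{G} ∪→ {A,G}; cost 1
[col 4] KNR: children KN:{A,G}, R:{T} ∪→ {A,G,T}; cost 1
[col 4] KNQR: children KNR:{A,G,T}, Q:{T} ∩→ {T}; cost 0
[col 4] TX: children T:{A}, X:{C} ∪→ {A,C}; cost 1
[col 4] KNQRTX: children KNQR:{T}, TX:{A,C} ∪→ {A,C,T}; cost 1
[col 4] CKNQRTX: children C:{C}, KNQRTX:{A,C,T} ∩→ {C}; cost 0
per-site changes: [4, 4, 3, 3, 4]; total = 18

18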